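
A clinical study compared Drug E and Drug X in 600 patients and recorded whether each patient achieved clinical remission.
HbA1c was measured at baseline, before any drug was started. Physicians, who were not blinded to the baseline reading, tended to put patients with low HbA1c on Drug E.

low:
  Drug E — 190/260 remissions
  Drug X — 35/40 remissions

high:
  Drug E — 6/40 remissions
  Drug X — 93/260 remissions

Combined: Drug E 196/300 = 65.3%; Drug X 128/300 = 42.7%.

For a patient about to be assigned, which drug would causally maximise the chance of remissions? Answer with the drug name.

HbA1c is set before the drug has any effect — it is not caused by the drug — and it independently drives the outcome. That makes it a confounder, so the causal comparison is within HbA1c levels.
Within each level — low: 73.1% vs 87.5%; high: 15.0% vs 35.8% — Drug X is higher every time.

Drug X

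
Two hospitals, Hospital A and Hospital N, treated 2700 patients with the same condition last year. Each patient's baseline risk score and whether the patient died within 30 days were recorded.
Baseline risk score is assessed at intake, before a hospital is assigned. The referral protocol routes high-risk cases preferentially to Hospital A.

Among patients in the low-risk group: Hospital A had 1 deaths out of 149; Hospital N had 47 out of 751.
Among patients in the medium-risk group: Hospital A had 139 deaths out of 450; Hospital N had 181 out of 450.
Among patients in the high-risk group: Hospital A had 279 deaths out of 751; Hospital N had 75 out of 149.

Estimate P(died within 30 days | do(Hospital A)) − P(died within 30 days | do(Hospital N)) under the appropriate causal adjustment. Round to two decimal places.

-0.09

Within every baseline risk score level Hospital A has the lower rate, yet pooled Hospital N does — Simpson's reversal.
Baseline risk score is set before the hospital has any effect — it is not caused by the hospital — and it independently drives the outcome. That makes it a confounder, so the causal comparison is within baseline risk score levels.
Adjusting over the population distribution of baseline risk score: 0.333·(0.007−0.063) + 0.333·(0.309−0.402) + 0.333·(0.372−0.503) = -0.094.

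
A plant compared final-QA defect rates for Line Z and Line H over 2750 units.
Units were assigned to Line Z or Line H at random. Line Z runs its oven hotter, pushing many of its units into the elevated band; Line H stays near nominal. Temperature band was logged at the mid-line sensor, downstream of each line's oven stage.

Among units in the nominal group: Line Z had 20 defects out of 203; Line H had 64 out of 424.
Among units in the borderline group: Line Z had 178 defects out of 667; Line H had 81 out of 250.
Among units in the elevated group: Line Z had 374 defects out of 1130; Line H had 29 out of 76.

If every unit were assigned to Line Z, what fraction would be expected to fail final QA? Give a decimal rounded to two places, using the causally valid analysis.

0.29

Because the line influences in-process temperature band, in-process temperature band is a post-treatment mediator, not a confounder. Stratifying on it would bias the estimate; the causal effect is the crude pooled difference.
So P(outcome | do(Line Z)) is just the pooled rate for Line Z: 572/2000 = 0.286.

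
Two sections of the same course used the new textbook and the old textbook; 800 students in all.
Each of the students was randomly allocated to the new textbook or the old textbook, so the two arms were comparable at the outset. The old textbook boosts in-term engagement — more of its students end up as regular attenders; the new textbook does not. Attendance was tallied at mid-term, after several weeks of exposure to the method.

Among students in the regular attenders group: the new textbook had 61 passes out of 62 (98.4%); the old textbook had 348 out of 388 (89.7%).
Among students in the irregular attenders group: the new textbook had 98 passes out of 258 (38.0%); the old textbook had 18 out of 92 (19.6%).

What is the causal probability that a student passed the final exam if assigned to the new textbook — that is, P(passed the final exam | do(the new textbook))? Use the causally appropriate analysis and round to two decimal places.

the new textbook is higher inside every mid-term attendance stratum but the old textbook is higher in aggregate. Whether to stratify depends on how mid-term attendance relates to the teaching method.
Mid-term attendance here is a post-treatment variable shaped by the teaching method; conditioning on it would introduce bias rather than remove it. The overall comparison is the causal one.
So P(outcome | do(the new textbook)) is just the pooled rate for the new textbook: 159/320 = 0.497.

0.50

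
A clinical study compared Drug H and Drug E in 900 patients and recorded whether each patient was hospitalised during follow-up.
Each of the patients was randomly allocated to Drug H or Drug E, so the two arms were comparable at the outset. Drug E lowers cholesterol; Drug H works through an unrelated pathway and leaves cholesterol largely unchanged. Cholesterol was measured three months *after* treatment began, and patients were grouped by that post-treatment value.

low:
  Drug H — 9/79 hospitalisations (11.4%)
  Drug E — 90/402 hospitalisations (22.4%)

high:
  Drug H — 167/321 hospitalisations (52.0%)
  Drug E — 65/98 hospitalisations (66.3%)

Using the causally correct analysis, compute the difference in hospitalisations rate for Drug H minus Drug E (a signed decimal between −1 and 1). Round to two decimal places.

Cholesterol is downstream of the drug. One should not condition on a consequence of treatment, so the overall rates are the right comparison.
The causal difference is the pooled difference: 0.440 − 0.310 = +0.130.

+0.13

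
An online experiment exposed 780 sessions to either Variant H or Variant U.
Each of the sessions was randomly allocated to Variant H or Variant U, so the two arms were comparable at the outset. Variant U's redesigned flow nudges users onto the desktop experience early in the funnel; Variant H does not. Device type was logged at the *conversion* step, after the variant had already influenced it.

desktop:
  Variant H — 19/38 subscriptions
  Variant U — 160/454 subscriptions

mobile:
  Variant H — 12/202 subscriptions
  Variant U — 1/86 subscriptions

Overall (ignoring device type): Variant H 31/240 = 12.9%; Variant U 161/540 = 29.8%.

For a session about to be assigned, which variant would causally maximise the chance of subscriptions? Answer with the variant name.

Variant U

The stratified and pooled comparisons disagree (Variant H wins within each device type; Variant U wins overall), so the answer turns on the causal role of device type.
Because the variant influences device type, device type is a post-treatment mediator, not a confounder. Stratifying on it would bias the estimate; the causal effect is the crude pooled difference.
Pooled: Variant H 12.9% vs Variant U 29.8%; Variant U is higher overall.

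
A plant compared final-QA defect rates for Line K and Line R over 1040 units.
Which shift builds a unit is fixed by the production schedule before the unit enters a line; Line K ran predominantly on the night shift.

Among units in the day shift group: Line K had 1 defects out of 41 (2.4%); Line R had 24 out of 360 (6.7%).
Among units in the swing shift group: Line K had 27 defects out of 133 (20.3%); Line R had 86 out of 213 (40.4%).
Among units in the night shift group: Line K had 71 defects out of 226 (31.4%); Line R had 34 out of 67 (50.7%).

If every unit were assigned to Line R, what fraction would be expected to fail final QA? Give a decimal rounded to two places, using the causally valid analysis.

Shift differs across lines for reasons unrelated to any effect of the line itself, and it separately predicts the outcome — a classic confounder. We must compare within shift levels.
Standardising Line R to the population shift mix: 0.386·24/360 + 0.333·86/213 + 0.282·34/67 = 0.303.

0.30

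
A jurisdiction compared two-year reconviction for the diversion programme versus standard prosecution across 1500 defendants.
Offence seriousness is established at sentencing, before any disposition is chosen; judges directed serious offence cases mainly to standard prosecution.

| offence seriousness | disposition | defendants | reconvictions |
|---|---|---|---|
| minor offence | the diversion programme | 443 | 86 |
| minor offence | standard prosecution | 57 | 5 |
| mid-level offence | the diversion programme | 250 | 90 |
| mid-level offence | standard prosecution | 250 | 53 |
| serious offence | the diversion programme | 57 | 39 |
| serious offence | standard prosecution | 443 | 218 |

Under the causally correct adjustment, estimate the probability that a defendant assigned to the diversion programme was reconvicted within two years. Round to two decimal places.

Since offence seriousness is a pre-existing factor (not a product of the disposition) and it affects the outcome on its own, it is a confounder. The stratified rates, not the pooled rate, identify the causal effect.
Standardising the diversion programme to the population offence seriousness mix: 0.333·86/443 + 0.333·90/250 + 0.333·39/57 = 0.413.

0.41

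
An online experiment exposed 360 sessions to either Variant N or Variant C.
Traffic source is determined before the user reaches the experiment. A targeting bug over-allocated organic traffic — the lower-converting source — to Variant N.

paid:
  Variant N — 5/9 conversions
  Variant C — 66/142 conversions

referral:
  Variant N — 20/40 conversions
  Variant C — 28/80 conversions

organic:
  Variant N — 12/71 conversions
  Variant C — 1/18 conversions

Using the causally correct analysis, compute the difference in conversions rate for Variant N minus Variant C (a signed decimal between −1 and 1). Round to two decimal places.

+0.12

Here traffic source is a common cause — it drives both which variant a case falls under and the outcome. The crude comparison mixes populations; the stratum-specific rates are the causally relevant ones.
Adjusting over the population distribution of traffic source: 0.419·(0.556−0.465) + 0.333·(0.500−0.350) + 0.247·(0.169−0.056) = +0.116.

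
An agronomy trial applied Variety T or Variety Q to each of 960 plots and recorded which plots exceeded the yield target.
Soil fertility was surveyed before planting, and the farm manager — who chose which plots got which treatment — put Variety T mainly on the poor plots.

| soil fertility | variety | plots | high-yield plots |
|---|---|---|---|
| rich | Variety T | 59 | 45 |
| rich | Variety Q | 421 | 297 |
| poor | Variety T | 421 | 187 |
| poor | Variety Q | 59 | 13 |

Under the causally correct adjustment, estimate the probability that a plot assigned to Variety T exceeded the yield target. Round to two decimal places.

Soil fertility differs across varietys for reasons unrelated to any effect of the variety itself, and it separately predicts the outcome — a classic confounder. We must compare within soil fertility levels.
Standardising Variety T to the population soil fertility mix: 0.500·45/59 + 0.500·187/421 = 0.603.

0.60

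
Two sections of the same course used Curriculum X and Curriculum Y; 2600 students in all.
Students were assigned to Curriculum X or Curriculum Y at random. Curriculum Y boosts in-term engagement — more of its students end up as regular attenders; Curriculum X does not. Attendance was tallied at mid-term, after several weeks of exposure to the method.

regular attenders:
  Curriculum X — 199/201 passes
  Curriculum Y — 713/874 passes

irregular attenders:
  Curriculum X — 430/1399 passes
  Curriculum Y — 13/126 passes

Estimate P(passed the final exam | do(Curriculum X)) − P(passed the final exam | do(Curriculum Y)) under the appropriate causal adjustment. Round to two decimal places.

-0.33

Curriculum X is higher inside every mid-term attendance stratum but Curriculum Y is higher in aggregate. Whether to stratify depends on how mid-term attendance relates to the teaching method.
Mid-term attendance here is a post-treatment variable shaped by the teaching method; conditioning on it would introduce bias rather than remove it. The overall comparison is the causal one.
The causal difference is the pooled difference: 0.393 − 0.726 = -0.333.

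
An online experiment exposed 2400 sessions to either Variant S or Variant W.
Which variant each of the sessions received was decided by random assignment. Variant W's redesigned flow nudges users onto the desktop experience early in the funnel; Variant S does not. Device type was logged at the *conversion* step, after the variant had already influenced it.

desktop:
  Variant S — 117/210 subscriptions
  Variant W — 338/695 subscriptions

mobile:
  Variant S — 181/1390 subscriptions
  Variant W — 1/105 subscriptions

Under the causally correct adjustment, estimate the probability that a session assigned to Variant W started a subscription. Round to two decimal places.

0.42

Device type is downstream of the variant. One should not condition on a consequence of treatment, so the overall rates are the right comparison.
So P(outcome | do(Variant W)) is just the pooled rate for Variant W: 339/800 = 0.424.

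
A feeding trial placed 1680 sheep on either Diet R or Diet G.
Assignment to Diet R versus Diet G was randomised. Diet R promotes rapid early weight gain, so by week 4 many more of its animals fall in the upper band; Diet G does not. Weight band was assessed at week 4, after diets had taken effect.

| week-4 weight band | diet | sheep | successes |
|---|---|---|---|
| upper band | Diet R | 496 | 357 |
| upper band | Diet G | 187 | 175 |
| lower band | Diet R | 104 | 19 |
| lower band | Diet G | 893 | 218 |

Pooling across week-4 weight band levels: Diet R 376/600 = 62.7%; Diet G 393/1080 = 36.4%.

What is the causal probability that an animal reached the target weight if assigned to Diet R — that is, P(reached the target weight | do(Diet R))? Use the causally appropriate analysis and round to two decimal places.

0.63

Week-4 weight band here is a post-treatment variable shaped by the diet; conditioning on it would introduce bias rather than remove it. The overall comparison is the causal one.
So P(outcome | do(Diet R)) is just the pooled rate for Diet R: 376/600 = 0.627.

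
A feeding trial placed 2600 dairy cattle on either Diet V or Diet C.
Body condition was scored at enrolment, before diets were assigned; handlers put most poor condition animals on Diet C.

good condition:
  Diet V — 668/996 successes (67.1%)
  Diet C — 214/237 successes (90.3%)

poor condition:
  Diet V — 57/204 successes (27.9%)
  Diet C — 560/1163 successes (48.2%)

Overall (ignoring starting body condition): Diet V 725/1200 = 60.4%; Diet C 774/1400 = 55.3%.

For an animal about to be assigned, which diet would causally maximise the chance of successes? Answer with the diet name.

Since starting body condition is a pre-existing factor (not a product of the diet) and it affects the outcome on its own, it is a confounder. The stratified rates, not the pooled rate, identify the causal effect.
Within each level — good condition: 67.1% vs 90.3%; poor condition: 27.9% vs 48.2% — Diet C is higher every time.

Diet C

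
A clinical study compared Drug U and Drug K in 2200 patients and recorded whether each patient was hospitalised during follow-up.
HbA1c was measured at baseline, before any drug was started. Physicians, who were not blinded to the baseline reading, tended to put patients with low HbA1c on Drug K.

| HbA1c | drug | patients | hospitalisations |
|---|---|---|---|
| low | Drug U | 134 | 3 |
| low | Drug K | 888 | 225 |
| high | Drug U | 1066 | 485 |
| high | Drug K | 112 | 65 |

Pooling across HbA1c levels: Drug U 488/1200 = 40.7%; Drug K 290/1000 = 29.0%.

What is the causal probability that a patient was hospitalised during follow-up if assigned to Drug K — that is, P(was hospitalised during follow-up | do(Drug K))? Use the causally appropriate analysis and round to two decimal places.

HbA1c satisfies the back-door criterion: it is not a descendant of the drug, and it blocks the spurious path from drug to outcome. Adjusting for it (i.e., using the within-HbA1c rates) gives the causal effect.
Standardising Drug K to the population HbA1c mix: 0.465·225/888 + 0.535·65/112 = 0.428.

0.43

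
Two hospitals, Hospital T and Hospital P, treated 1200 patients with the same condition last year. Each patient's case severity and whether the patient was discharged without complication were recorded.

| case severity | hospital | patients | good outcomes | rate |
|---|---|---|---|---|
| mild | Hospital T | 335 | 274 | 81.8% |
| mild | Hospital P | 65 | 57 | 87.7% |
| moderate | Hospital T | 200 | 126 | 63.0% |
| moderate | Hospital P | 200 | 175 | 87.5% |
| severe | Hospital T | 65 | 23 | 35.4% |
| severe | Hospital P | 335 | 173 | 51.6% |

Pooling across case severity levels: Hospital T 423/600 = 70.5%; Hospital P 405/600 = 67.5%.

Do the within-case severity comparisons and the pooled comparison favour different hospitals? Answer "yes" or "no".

yes

Within each case severity level (mild 81.8% vs 87.7%; moderate 63.0% vs 87.5%; severe 35.4% vs 51.6%), Hospital P has the higher rate every time. Pooled: 70.5% vs 67.5% — Hospital T has the higher rate overall. The two comparisons disagree.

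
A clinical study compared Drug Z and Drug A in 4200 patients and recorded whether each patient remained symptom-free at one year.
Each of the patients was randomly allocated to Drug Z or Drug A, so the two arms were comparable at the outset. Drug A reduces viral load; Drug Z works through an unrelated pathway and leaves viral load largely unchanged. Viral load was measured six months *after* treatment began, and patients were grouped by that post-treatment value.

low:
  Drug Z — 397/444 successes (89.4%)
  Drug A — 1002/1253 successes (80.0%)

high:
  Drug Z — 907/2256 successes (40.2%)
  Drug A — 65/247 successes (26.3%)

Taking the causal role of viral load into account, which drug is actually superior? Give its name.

Viral load is recorded after the drug and is itself shifted by it — it sits on the causal path from drug to outcome. Conditioning on a mediator would strip out part of the effect we want; the pooled comparison gives the total causal effect.
Pooled: Drug Z 48.3% vs Drug A 71.1%; Drug A is higher overall.

Drug A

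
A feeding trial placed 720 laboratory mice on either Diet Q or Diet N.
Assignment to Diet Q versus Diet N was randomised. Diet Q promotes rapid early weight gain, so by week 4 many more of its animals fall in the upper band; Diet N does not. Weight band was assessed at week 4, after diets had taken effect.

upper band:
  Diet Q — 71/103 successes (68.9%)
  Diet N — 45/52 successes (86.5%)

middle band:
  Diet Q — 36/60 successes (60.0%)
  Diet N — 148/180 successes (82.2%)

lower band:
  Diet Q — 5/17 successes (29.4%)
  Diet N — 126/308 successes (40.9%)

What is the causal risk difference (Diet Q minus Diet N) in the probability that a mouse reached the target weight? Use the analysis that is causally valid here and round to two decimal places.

The distribution of week-4 weight band is itself part of what the diet does — it is an intermediate outcome. Holding it fixed would remove that part of the effect; the total effect is the pooled difference.
The causal difference is the pooled difference: 0.622 − 0.591 = +0.031.

+0.03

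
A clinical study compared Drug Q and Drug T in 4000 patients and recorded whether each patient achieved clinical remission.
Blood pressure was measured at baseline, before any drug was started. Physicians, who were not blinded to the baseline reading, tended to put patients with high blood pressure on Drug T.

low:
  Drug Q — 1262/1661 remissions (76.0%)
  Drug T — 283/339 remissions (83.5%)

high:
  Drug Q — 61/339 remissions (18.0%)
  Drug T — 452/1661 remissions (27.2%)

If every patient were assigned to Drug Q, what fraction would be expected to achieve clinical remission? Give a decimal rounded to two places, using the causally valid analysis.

Since blood pressure is a pre-existing factor (not a product of the drug) and it affects the outcome on its own, it is a confounder. The stratified rates, not the pooled rate, identify the causal effect.
Standardising Drug Q to the population blood pressure mix: 0.500·1262/1661 + 0.500·61/339 = 0.470.

0.47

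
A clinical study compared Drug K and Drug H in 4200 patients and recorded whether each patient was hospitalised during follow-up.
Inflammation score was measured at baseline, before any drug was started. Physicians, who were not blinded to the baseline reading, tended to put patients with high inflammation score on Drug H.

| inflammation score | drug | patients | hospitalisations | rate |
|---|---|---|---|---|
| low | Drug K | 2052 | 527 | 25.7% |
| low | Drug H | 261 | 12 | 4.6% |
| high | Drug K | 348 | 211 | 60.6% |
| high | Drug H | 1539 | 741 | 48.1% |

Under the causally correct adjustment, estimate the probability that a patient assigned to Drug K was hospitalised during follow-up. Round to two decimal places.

0.41

The inflammation score-specific comparison favours Drug H throughout, but the pooled figures favour Drug K. The question is whether to condition on inflammation score.
Since inflammation score is a pre-existing factor (not a product of the drug) and it affects the outcome on its own, it is a confounder. The stratified rates, not the pooled rate, identify the causal effect.
Standardising Drug K to the population inflammation score mix: 0.551·527/2052 + 0.449·211/348 = 0.414.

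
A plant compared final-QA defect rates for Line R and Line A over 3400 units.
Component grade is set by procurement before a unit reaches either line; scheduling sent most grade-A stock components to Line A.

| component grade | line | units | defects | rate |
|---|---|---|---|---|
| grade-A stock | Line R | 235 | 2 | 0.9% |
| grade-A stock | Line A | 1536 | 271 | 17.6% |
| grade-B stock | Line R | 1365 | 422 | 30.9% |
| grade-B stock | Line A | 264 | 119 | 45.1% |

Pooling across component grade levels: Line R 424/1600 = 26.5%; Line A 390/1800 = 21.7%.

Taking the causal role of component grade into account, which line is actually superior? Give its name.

Line R

The stratified and pooled comparisons disagree (Line R wins within each component grade; Line A wins overall), so the answer turns on the causal role of component grade.
Component grade differs across lines for reasons unrelated to any effect of the line itself, and it separately predicts the outcome — a classic confounder. We must compare within component grade levels.
Within each level — grade-A stock: 0.9% vs 17.6%; grade-B stock: 30.9% vs 45.1% — Line R is lower every time.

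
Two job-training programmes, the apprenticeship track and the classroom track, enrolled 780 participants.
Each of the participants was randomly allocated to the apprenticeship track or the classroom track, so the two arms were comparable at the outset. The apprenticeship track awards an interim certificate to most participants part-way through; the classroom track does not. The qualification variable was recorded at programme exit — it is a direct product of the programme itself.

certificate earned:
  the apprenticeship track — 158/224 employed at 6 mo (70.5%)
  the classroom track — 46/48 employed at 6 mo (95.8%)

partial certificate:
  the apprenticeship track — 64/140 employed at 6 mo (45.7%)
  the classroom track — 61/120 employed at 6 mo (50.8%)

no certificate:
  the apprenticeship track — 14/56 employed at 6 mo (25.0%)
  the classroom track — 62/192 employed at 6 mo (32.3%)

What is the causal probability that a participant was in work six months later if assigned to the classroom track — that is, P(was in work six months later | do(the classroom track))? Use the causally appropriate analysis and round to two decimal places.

The qualification attained during the programme-specific comparison favours the classroom track throughout, but the pooled figures favour the apprenticeship track. The question is whether to condition on qualification attained during the programme.
Qualification attained during the programme is downstream of the programme. One should not condition on a consequence of treatment, so the overall rates are the right comparison.
So P(outcome | do(the classroom track)) is just the pooled rate for the classroom track: 169/360 = 0.469.

0.47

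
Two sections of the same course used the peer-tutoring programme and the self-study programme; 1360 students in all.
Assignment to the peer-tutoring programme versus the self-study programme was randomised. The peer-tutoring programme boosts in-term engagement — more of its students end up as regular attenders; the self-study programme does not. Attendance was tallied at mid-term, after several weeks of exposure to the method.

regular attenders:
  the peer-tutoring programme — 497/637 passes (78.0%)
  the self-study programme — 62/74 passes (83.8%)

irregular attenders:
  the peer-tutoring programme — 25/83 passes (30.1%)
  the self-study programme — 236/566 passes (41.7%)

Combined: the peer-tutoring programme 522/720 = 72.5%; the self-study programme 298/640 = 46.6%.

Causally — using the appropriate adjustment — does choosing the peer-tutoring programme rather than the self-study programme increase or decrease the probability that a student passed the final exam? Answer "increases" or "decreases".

Mid-term attendance lies on the pathway teaching method → mid-term attendance → outcome, so adjusting for it blocks the indirect effect. For the total causal effect of teaching method, use the unadjusted pooled rates.
Pooled: the peer-tutoring programme 72.5% vs the self-study programme 46.6%; the peer-tutoring programme is higher overall.

increases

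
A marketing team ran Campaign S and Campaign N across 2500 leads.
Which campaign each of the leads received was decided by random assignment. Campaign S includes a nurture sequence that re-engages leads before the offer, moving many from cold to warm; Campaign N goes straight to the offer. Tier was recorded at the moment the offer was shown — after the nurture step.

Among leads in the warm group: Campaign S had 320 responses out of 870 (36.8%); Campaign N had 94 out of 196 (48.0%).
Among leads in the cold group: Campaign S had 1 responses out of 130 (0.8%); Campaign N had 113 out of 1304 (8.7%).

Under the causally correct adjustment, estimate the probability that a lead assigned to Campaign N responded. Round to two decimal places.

Within every engagement tier level Campaign N has the higher rate, yet pooled Campaign S does — Simpson's reversal.
Engagement tier here is a post-treatment variable shaped by the campaign; conditioning on it would introduce bias rather than remove it. The overall comparison is the causal one.
So P(outcome | do(Campaign N)) is just the pooled rate for Campaign N: 207/1500 = 0.138.

0.14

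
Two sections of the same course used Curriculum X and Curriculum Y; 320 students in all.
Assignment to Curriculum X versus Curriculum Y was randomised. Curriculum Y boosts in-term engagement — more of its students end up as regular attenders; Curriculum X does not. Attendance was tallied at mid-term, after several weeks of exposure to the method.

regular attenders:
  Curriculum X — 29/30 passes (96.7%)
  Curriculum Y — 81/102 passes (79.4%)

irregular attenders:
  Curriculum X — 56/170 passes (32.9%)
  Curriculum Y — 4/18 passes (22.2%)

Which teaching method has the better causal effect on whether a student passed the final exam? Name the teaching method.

Curriculum Y

Stratifying would compare teaching methods among students the teaching methods themselves sorted into mid-term attendance groups — a form of selection on an intermediate. The unconditioned pooled rates give the total causal effect.
Pooled: Curriculum X 42.5% vs Curriculum Y 70.8%; Curriculum Y is higher overall.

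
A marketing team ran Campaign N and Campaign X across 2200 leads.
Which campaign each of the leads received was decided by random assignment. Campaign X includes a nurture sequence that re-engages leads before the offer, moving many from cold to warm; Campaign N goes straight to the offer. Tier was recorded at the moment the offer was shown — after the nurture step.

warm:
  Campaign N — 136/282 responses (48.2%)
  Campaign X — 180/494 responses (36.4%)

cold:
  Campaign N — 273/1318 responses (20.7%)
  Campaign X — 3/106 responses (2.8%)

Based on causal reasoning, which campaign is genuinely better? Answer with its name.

Campaign X

Engagement tier lies on the pathway campaign → engagement tier → outcome, so adjusting for it blocks the indirect effect. For the total causal effect of campaign, use the unadjusted pooled rates.
Pooled: Campaign N 25.6% vs Campaign X 30.5%; Campaign X is higher overall.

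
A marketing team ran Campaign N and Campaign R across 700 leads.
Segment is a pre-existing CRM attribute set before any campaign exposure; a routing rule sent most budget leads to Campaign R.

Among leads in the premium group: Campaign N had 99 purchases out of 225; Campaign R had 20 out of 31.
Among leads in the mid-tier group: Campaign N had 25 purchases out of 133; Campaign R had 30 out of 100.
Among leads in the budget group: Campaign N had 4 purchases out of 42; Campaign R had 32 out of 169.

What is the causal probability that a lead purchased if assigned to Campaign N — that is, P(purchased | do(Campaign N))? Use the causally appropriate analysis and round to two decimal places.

0.25

Campaign R is higher inside every customer segment stratum but Campaign N is higher in aggregate. Whether to stratify depends on how customer segment relates to the campaign.
Since customer segment is a pre-existing factor (not a product of the campaign) and it affects the outcome on its own, it is a confounder. The stratified rates, not the pooled rate, identify the causal effect.
Standardising Campaign N to the population customer segment mix: 0.366·99/225 + 0.333·25/133 + 0.301·4/42 = 0.252.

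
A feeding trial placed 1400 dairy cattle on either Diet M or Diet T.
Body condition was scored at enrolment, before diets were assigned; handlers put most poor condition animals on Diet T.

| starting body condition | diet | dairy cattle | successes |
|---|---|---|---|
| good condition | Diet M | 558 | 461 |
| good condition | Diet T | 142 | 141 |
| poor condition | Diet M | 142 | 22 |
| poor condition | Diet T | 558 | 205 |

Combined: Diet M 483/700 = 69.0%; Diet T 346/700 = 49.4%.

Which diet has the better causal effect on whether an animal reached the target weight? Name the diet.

Diet T is higher inside every starting body condition stratum but Diet M is higher in aggregate. Whether to stratify depends on how starting body condition relates to the diet.
The imbalance in starting body condition arose from how dairy cattle were allocated, not from anything the diet did; and starting body condition independently affects the outcome. The pooled gap is confounded — condition on starting body condition.
Within each level — good condition: 82.6% vs 99.3%; poor condition: 15.5% vs 36.7% — Diet T is higher every time.

Diet T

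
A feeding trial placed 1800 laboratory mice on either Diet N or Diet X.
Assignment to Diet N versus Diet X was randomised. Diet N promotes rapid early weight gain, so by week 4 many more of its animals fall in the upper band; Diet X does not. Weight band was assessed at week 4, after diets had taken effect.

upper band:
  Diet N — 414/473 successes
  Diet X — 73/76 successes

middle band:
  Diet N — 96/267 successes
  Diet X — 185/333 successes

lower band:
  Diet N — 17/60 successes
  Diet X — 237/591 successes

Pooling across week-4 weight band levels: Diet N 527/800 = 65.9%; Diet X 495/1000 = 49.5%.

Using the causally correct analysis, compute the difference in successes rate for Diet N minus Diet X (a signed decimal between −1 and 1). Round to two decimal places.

+0.16

Stratifying would compare diets among laboratory mice the diets themselves sorted into week-4 weight band groups — a form of selection on an intermediate. The unconditioned pooled rates give the total causal effect.
The causal difference is the pooled difference: 0.659 − 0.495 = +0.164.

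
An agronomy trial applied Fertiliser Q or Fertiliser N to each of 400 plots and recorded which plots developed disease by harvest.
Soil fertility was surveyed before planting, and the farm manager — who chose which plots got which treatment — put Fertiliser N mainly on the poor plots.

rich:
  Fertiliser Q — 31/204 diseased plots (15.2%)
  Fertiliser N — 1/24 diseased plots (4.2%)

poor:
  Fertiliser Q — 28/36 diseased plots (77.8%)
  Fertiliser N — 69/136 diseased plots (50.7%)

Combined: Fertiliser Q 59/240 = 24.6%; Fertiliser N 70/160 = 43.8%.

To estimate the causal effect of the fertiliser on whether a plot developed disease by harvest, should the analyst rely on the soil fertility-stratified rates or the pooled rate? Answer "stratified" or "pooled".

Soil fertility is set before the fertiliser has any effect — it is not caused by the fertiliser — and it independently drives the outcome. That makes it a confounder, so the causal comparison is within soil fertility levels.
Within each level — rich: 15.2% vs 4.2%; poor: 77.8% vs 50.7% — Fertiliser N is lower every time.

stratified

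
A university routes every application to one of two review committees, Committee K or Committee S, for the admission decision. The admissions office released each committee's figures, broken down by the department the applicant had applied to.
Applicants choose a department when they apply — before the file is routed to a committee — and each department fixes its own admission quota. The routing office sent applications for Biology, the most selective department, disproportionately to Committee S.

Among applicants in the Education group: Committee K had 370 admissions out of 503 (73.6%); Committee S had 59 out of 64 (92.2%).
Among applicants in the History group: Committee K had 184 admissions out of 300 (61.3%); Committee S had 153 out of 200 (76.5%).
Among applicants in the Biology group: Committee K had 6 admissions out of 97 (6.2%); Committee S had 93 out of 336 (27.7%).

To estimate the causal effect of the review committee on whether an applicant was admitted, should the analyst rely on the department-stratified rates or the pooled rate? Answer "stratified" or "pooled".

Nothing the review committee does changes department; the imbalance is an allocation artefact. With department also predicting the outcome, the pooled figure is confounded, and the within-stratum comparison is the causal one.
Within each level — Education: 73.6% vs 92.2%; History: 61.3% vs 76.5%; Biology: 6.2% vs 27.7% — Committee S is higher every time.

stratified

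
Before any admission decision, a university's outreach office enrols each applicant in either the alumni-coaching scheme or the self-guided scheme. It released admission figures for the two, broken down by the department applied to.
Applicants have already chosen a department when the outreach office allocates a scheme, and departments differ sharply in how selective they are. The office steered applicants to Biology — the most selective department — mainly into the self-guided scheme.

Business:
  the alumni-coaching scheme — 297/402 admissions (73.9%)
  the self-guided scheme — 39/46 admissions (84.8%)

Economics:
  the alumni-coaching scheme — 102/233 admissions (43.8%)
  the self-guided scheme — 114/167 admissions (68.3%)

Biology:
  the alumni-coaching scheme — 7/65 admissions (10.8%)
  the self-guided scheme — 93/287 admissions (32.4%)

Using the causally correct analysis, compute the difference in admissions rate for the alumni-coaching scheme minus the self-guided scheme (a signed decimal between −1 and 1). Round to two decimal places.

The stratified and pooled comparisons disagree (the self-guided scheme wins within each department; the alumni-coaching scheme wins overall), so the answer turns on the causal role of department.
Since department is a pre-existing factor (not a product of the outreach scheme) and it affects the outcome on its own, it is a confounder. The stratified rates, not the pooled rate, identify the causal effect.
Adjusting over the population distribution of department: 0.373·(0.739−0.848) + 0.333·(0.438−0.683) + 0.293·(0.108−0.324) = -0.186.

-0.19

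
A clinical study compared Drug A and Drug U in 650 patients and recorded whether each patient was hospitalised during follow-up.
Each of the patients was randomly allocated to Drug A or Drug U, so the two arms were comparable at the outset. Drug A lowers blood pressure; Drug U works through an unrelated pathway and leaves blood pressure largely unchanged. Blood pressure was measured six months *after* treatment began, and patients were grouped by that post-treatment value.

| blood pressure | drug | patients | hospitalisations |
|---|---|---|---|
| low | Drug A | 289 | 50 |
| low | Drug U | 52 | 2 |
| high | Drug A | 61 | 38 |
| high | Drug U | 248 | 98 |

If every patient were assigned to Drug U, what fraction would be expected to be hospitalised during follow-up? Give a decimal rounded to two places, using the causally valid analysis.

0.33

The blood pressure-specific comparison favours Drug U throughout, but the pooled figures favour Drug A. The question is whether to condition on blood pressure.
The distribution of blood pressure is itself part of what the drug does — it is an intermediate outcome. Holding it fixed would remove that part of the effect; the total effect is the pooled difference.
So P(outcome | do(Drug U)) is just the pooled rate for Drug U: 100/300 = 0.333.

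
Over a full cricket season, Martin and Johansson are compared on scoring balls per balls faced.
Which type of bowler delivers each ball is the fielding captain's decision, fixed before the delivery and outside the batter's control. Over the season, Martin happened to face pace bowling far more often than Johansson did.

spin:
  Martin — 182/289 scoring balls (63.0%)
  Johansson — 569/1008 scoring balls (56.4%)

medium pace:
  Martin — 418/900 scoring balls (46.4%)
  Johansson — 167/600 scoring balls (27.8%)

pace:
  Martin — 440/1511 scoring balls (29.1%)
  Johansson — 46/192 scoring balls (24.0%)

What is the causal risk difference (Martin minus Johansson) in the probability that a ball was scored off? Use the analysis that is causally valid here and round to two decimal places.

+0.10

Bowling type differs across players for reasons unrelated to any effect of the player itself, and it separately predicts the outcome — a classic confounder. We must compare within bowling type levels.
Adjusting over the population distribution of bowling type: 0.288·(0.630−0.564) + 0.333·(0.464−0.278) + 0.378·(0.291−0.240) = +0.100.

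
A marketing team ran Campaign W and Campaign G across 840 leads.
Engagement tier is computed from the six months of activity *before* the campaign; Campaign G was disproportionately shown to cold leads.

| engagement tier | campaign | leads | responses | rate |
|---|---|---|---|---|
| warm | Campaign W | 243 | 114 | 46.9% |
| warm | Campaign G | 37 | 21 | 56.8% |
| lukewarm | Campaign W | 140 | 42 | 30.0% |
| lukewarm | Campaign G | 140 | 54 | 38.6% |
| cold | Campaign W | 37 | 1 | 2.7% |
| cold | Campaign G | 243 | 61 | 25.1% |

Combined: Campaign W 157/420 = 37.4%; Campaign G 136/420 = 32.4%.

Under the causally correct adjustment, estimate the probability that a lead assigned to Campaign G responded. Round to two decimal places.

0.40

Since engagement tier is a pre-existing factor (not a product of the campaign) and it affects the outcome on its own, it is a confounder. The stratified rates, not the pooled rate, identify the causal effect.
Standardising Campaign G to the population engagement tier mix: 0.333·21/37 + 0.333·54/140 + 0.333·61/243 = 0.401.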